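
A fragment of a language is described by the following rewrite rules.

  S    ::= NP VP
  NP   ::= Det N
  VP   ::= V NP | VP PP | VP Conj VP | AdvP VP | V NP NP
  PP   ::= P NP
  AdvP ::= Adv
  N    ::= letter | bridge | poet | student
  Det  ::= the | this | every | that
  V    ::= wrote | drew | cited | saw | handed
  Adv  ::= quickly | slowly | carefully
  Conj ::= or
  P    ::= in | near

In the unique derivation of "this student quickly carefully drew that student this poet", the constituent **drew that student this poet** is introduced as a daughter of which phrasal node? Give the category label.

[S [NP [Det this] [N student]] [VP [AdvP [Adv quickly]] [VP [AdvP [Adv carefully]] [VP [V drew] [NP [Det that] [N student]] [NP [Det this] [N poet]]]]]]
The span 'drew that student this poet' is the VP node built by VP → V NP NP.
Its mother is the VP built by VP → AdvP VP.

VP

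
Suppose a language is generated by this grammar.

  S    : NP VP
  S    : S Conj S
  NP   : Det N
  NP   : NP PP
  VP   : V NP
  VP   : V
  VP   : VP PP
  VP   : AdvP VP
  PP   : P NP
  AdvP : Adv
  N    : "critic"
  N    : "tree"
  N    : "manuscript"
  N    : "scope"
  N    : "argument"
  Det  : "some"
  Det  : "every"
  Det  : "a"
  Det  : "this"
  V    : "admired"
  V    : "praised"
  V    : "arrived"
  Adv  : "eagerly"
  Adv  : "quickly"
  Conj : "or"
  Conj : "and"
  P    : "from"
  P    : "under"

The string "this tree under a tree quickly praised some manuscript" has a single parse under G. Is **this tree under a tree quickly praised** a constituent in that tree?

No

[S [NP [NP [Det this] [N tree]] [PP [P under] [NP [Det a] [N tree]]]] [VP [AdvP [Adv quickly]] [VP [V praised] [NP [Det some] [N manuscript]]]]]
The smallest constituent containing 'this tree under a tree quickly praised' is the S spanning 'this tree under a tree quickly praised some manuscript'; no single node in the tree dominates exactly the given words.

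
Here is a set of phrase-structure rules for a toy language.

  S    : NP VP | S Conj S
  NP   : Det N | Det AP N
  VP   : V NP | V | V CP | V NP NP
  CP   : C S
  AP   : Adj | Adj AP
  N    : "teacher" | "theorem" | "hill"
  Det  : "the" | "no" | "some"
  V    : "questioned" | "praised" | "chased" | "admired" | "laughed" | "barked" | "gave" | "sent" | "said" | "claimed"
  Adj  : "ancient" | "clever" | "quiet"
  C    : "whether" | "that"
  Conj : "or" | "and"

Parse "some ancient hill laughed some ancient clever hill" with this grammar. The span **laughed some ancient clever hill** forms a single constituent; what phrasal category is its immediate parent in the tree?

[S [NP [Det some] [AP [Adj ancient]] [N hill]] [VP [V laughed] [NP [Det some] [AP [Adj ancient] [AP [Adj clever]]] [N hill]]]]
The span 'laughed some ancient clever hill' is the VP node built by VP → V NP.
Its mother is the S built by S → NP VP.

S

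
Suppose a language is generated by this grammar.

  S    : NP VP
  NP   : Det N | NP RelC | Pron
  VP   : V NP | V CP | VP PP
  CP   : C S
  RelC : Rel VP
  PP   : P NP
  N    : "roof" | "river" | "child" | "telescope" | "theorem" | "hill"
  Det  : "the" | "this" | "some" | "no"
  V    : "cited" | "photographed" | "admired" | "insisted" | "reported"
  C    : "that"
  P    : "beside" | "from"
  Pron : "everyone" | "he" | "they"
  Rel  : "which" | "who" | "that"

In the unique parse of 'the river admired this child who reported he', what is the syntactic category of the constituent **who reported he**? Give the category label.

RelC

S
  NP
    Det: the
    N: river
  VP
    V: admired
    NP
      NP
        Det: this
        N: child
      RelC
        Rel: who
        VP
          V: reported
          NP
            Pron: he
The span 'who reported he' is the RelC node built by RelC → Rel VP.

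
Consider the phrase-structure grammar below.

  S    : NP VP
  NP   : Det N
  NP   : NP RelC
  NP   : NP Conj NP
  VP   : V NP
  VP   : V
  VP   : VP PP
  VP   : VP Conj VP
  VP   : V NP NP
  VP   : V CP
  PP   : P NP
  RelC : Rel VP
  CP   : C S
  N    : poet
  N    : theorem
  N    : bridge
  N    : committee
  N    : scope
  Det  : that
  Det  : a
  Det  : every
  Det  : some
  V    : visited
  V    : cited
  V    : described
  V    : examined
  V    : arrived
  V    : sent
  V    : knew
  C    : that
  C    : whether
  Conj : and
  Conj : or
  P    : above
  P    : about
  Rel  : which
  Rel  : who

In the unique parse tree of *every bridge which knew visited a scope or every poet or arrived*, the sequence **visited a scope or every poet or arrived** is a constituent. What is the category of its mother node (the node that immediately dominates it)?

[S [NP [NP [Det every] [N bridge]] [RelC [Rel which] [VP [V knew]]]] [VP [VP [V visited] [NP [NP [Det a] [N scope]] [Conj or] [NP [Det every] [N poet]]]] [Conj or] [VP [V arrived]]]]
The span 'visited a scope or every poet or arrived' is the VP node built by VP → VP Conj VP.
Its mother is the S built by S → NP VP.

S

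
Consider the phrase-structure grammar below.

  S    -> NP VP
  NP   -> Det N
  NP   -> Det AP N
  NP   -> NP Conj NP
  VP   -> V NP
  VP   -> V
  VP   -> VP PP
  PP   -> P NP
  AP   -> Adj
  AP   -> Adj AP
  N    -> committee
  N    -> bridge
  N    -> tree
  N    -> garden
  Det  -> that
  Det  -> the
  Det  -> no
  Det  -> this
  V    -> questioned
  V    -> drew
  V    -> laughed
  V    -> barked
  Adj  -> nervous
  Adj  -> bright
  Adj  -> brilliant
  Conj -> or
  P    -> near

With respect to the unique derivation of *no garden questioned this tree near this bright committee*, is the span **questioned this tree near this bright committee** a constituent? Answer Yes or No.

Yes

[S [NP [Det no] [N garden]] [VP [VP [V questioned] [NP [Det this] [N tree]]] [PP [P near] [NP [Det this] [AP [Adj bright]] [N committee]]]]]
The words 'questioned this tree near this bright committee' are exhaustively dominated by a single VP node (built by VP → VP PP), so they form a constituent.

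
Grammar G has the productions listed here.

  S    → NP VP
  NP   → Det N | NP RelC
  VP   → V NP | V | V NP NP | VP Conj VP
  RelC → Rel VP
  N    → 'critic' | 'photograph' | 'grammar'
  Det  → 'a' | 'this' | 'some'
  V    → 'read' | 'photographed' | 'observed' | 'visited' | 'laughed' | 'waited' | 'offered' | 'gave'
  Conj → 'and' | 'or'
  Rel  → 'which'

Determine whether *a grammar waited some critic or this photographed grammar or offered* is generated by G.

A Conj word can never sit immediately before a Det word in any string this grammar generates, so the substring 'or this' rules out a derivation.

Ungrammatical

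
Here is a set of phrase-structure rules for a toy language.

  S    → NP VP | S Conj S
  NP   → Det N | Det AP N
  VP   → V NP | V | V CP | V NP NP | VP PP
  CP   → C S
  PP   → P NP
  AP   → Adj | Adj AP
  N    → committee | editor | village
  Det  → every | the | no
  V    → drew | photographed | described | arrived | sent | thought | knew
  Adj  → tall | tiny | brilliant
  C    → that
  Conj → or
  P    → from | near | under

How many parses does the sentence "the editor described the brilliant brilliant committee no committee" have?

1

[S [NP [Det the] [N editor]] [VP [V described] [NP [Det the] [AP [Adj brilliant] [AP [Adj brilliant]]] [N committee]] [NP [Det no] [N committee]]]]
No rule offers an alternative attachment or grouping for any span, so this is the only derivation.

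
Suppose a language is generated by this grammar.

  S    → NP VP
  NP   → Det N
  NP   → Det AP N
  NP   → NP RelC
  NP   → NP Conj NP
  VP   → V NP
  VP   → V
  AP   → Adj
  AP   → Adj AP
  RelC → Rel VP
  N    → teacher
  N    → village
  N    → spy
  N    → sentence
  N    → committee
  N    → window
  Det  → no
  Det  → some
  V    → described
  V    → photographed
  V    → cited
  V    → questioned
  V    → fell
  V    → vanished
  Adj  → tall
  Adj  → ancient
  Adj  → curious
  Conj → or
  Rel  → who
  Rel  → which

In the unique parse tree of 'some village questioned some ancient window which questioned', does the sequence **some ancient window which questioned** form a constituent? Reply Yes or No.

[S [NP [Det some] [N village]] [VP [V questioned] [NP [NP [Det some] [AP [Adj ancient]] [N window]] [RelC [Rel which] [VP [V questioned]]]]]]
The words 'some ancient window which questioned' are exhaustively dominated by a single NP node (built by NP → NP RelC), so they form a constituent.

Yes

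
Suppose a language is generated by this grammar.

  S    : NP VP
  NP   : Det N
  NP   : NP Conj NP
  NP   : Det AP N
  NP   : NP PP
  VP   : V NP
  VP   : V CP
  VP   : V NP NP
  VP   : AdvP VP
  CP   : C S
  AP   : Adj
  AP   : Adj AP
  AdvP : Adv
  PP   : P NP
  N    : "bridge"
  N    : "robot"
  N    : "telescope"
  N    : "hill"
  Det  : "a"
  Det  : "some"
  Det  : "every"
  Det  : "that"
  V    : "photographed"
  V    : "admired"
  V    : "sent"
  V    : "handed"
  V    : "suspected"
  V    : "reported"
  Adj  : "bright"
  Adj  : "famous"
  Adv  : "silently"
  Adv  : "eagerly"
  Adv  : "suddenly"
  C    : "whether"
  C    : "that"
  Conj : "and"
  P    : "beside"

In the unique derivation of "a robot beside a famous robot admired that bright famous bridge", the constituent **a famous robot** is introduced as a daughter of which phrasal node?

PP

S
  NP
    NP
      Det: a
      N: robot
    PP
      P: beside
      NP
        Det: a
        AP
          Adj: famous
        N: robot
  VP
    V: admired
    NP
      Det: that
      AP
        Adj: bright
        AP
          Adj: famous
      N: bridge
The span 'a famous robot' is the NP node built by NP → Det AP N.
Its mother is the PP built by PP → P NP.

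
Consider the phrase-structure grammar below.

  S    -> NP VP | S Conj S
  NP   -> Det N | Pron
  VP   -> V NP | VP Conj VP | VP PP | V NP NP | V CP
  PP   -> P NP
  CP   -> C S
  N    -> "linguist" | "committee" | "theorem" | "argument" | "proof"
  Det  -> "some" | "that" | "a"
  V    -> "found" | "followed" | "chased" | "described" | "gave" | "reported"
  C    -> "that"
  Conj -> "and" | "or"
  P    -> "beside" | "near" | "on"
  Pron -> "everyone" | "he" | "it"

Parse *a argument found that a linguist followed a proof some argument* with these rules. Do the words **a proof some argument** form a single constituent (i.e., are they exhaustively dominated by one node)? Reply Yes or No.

No

[S [NP [Det a] [N argument]] [VP [V found] [CP [C that] [S [NP [Det a] [N linguist]] [VP [V followed] [NP [Det a] [N proof]] [NP [Det some] [N argument]]]]]]]
The smallest constituent containing 'a proof some argument' is the VP spanning 'followed a proof some argument'; no single node in the tree dominates exactly the given words.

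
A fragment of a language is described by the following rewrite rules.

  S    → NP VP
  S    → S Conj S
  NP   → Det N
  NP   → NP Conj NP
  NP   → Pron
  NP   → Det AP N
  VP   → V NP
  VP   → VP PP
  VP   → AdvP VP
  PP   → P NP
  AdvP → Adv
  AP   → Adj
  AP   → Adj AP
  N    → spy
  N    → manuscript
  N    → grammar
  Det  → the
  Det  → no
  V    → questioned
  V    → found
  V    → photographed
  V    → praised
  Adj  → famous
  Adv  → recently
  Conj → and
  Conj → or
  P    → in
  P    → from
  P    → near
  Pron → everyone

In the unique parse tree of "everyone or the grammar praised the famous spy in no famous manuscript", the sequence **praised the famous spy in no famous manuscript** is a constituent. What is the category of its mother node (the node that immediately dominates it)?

S

S
  NP
    NP
      Pron: everyone
    Conj: or
    NP
      Det: the
      N: grammar
  VP
    VP
      V: praised
      NP
        Det: the
        AP
          Adj: famous
        N: spy
    PP
      P: in
      NP
        Det: no
        AP
          Adj: famous
        N: manuscript
The span 'praised the famous spy in no famous manuscript' is the VP node built by VP → VP PP.
Its mother is the S built by S → NP VP.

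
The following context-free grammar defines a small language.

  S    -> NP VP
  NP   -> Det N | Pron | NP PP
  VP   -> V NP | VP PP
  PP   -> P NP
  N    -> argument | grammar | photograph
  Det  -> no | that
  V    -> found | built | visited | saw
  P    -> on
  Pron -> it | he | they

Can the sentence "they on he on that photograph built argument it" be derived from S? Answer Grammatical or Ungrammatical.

A V word can never sit immediately before an N word in any string this grammar generates, so the substring 'built argument' rules out a derivation.

Ungrammatical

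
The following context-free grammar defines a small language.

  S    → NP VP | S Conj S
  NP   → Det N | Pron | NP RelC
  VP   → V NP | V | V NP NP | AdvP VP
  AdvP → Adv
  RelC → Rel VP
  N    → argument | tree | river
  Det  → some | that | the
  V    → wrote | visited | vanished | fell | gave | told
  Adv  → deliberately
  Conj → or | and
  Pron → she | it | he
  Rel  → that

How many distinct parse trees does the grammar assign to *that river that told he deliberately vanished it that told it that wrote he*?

Two of the 6 distinct bracketings:
[S [NP [NP [Det that] [N river]] [RelC [Rel that] [VP [V told] [NP [Pron he]]]]] [VP [AdvP [Adv deliberately]] [VP [V vanished] [NP [NP [Pron it]] [RelC [Rel that] [VP [V told] [NP [NP [Pron it]] [RelC [Rel that] [VP [V wrote] [NP [Pron he]]]]]]]]]]]
[S [NP [NP [Det that] [N river]] [RelC [Rel that] [VP [V told] [NP [Pron he]]]]] [VP [AdvP [Adv deliberately]] [VP [V vanished] [NP [NP [Pron it]] [RelC [Rel that] [VP [V told] [NP [NP [Pron it]] [RelC [Rel that] [VP [V wrote]]]] [NP [Pron he]]]]]]]]
The difference turns on whether VP → V is used at the relevant span, versus an alternative expansion of VP.

6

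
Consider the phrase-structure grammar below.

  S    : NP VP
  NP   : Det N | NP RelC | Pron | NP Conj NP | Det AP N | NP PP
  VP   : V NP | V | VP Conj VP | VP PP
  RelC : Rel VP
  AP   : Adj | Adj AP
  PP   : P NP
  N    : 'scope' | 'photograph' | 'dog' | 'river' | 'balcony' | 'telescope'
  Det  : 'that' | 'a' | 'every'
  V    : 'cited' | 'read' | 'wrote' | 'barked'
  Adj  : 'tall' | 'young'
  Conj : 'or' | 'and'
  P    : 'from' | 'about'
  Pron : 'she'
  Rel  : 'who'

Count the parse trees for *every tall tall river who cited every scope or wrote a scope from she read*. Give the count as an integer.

4

Two of the 4 distinct bracketings:
[S [NP [NP [Det every] [AP [Adj tall] [AP [Adj tall]]] [N river]] [RelC [Rel who] [VP [VP [V cited] [NP [Det every] [N scope]]] [Conj or] [VP [V wrote] [NP [NP [Det a] [N scope]] [PP [P from] [NP [Pron she]]]]]]]] [VP [V read]]]
[S [NP [NP [Det every] [AP [Adj tall] [AP [Adj tall]]] [N river]] [RelC [Rel who] [VP [VP [V cited] [NP [Det every] [N scope]]] [Conj or] [VP [VP [V wrote] [NP [Det a] [N scope]]] [PP [P from] [NP [Pron she]]]]]]] [VP [V read]]]
The difference turns on whether NP → NP PP is used at the relevant span, versus an alternative expansion of NP.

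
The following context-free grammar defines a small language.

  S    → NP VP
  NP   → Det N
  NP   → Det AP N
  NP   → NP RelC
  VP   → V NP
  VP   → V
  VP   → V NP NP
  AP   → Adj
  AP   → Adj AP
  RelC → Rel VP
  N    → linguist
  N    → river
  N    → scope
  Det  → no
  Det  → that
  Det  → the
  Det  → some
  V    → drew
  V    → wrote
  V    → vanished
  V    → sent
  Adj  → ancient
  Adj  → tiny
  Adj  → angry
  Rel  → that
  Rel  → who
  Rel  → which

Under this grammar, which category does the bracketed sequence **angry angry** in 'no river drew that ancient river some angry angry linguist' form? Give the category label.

AP

[S [NP [Det no] [N river]] [VP [V drew] [NP [Det that] [AP [Adj ancient]] [N river]] [NP [Det some] [AP [Adj angry] [AP [Adj angry]]] [N linguist]]]]
The span 'angry angry' is the AP node built by AP → Adj AP.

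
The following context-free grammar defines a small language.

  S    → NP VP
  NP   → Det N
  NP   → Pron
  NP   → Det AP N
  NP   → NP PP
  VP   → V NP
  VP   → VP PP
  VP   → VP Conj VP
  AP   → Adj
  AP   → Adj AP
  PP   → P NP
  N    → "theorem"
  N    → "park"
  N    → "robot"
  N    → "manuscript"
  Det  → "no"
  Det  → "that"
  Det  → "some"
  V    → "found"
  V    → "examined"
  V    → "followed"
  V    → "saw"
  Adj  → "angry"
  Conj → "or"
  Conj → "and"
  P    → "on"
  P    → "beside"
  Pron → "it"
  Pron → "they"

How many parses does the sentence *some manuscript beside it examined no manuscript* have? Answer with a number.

1

[S [NP [NP [Det some] [N manuscript]] [PP [P beside] [NP [Pron it]]]] [VP [V examined] [NP [Det no] [N manuscript]]]]
No rule offers an alternative attachment or grouping for any span, so this is the only derivation.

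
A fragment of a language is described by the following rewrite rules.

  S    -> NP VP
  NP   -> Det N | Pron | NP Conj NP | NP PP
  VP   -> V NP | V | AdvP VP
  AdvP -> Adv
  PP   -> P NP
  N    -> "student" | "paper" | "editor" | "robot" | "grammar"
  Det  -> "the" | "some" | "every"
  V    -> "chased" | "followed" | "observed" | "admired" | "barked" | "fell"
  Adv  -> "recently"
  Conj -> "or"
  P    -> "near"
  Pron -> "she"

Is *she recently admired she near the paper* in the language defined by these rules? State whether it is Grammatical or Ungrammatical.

S
  NP
    Pron: she
  VP
    AdvP
      Adv: recently
    VP
      V: admired
      NP
        NP
          Pron: she
        PP
          P: near
          NP
            Det: the
            N: paper
Each bracket corresponds to one application of a listed rule, so the string is derivable from S.

Grammatical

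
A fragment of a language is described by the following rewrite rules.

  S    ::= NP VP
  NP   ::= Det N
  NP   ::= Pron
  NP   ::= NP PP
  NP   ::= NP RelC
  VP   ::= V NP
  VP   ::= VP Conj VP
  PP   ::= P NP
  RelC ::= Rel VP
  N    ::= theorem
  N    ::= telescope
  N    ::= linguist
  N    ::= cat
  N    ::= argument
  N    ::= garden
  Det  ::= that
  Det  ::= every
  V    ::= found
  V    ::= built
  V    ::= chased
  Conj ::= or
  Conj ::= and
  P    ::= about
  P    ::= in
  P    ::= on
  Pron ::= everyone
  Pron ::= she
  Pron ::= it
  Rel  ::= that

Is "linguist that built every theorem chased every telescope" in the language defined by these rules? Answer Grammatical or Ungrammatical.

Ungrammatical

For S → NP VP, no prefix of the string parses as an NP.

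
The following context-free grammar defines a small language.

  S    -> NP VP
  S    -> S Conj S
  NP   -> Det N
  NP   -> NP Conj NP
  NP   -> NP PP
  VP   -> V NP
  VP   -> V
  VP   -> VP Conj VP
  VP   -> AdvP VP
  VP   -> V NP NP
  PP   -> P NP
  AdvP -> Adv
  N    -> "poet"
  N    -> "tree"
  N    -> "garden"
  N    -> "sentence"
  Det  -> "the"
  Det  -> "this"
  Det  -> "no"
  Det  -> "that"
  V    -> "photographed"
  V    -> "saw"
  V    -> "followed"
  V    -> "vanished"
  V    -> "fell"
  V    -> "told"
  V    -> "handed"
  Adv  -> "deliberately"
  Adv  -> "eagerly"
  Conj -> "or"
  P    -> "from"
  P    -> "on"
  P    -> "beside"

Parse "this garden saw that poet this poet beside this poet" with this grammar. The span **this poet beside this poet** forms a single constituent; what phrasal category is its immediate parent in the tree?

S
  NP
    Det: this
    N: garden
  VP
    V: saw
    NP
      Det: that
      N: poet
    NP
      NP
        Det: this
        N: poet
      PP
        P: beside
        NP
          Det: this
          N: poet
The span 'this poet beside this poet' is the NP node built by NP → NP PP.
Its mother is the VP built by VP → V NP NP.

VP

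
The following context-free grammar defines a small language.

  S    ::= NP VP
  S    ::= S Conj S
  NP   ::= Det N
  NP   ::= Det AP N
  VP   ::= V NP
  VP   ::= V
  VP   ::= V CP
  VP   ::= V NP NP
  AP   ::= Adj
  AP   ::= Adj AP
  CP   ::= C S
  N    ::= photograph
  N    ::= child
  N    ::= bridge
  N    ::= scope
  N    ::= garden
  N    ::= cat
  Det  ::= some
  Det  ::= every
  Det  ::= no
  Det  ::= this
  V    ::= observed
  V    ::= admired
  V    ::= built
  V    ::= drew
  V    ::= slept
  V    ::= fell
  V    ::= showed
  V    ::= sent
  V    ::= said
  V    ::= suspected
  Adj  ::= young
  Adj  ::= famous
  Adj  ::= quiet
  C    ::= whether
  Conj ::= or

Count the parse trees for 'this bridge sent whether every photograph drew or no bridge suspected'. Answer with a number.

2

The two bracketings:
[S [NP [Det this] [N bridge]] [VP [V sent] [CP [C whether] [S [S [NP [Det every] [N photograph]] [VP [V drew]]] [Conj or] [S [NP [Det no] [N bridge]] [VP [V suspected]]]]]]]
[S [S [NP [Det this] [N bridge]] [VP [V sent] [CP [C whether] [S [NP [Det every] [N photograph]] [VP [V drew]]]]]] [Conj or] [S [NP [Det no] [N bridge]] [VP [V suspected]]]]
The trees differ in how a recursive rule is bracketed over the same span.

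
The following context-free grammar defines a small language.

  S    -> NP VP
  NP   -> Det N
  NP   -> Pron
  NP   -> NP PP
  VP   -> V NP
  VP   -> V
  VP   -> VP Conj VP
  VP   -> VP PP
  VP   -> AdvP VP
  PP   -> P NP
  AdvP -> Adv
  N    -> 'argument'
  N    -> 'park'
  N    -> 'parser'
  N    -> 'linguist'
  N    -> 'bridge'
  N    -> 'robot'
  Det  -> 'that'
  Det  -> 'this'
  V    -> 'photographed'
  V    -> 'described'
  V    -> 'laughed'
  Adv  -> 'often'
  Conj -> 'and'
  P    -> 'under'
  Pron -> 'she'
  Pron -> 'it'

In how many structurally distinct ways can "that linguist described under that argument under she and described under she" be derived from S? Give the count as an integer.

Two of the 4 distinct bracketings:
[S [NP [Det that] [N linguist]] [VP [VP [VP [V described]] [PP [P under] [NP [NP [Det that] [N argument]] [PP [P under] [NP [Pron she]]]]]] [Conj and] [VP [VP [V described]] [PP [P under] [NP [Pron she]]]]]]
[S [NP [Det that] [N linguist]] [VP [VP [VP [VP [V described]] [PP [P under] [NP [Det that] [N argument]]]] [PP [P under] [NP [Pron she]]]] [Conj and] [VP [VP [V described]] [PP [P under] [NP [Pron she]]]]]]
The difference turns on whether NP → NP PP is used at the relevant span, versus an alternative expansion of NP.

4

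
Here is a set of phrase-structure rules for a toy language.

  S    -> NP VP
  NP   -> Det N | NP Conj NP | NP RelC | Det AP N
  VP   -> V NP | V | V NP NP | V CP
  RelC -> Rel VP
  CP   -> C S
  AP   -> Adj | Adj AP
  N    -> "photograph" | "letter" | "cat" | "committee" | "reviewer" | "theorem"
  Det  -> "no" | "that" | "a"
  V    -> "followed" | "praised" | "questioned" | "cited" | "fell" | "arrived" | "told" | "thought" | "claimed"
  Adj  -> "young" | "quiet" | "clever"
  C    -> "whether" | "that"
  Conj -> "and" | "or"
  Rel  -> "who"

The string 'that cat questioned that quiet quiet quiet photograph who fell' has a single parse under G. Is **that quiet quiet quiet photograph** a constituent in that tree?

Yes

[S [NP [Det that] [N cat]] [VP [V questioned] [NP [NP [Det that] [AP [Adj quiet] [AP [Adj quiet] [AP [Adj quiet]]]] [N photograph]] [RelC [Rel who] [VP [V fell]]]]]]
The words 'that quiet quiet quiet photograph' are exhaustively dominated by a single NP node (built by NP → Det AP N), so they form a constituent.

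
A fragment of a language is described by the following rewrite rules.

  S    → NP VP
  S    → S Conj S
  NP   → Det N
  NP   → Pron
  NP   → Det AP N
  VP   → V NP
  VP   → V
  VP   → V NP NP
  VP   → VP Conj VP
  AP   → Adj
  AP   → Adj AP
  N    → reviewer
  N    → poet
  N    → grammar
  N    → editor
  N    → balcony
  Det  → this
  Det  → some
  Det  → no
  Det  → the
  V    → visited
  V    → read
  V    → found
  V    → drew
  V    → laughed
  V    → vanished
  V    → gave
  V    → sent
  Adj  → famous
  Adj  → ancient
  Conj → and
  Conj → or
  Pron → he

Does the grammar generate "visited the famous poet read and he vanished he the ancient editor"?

For S → NP VP, no prefix of the string parses as an NP. The alternative S rule S → S Conj S likewise has no satisfying split.

Ungrammatical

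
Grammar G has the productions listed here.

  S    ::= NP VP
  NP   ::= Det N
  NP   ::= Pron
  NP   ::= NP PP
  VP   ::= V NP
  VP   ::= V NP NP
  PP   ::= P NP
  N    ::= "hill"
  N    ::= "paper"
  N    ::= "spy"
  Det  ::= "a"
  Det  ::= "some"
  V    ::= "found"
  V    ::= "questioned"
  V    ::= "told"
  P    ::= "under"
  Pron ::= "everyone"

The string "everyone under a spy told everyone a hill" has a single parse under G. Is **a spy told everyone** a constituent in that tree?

No

[S [NP [NP [Pron everyone]] [PP [P under] [NP [Det a] [N spy]]]] [VP [V told] [NP [Pron everyone]] [NP [Det a] [N hill]]]]
The smallest constituent containing 'a spy told everyone' is the S spanning 'everyone under a spy told everyone a hill'; no single node in the tree dominates exactly the given words.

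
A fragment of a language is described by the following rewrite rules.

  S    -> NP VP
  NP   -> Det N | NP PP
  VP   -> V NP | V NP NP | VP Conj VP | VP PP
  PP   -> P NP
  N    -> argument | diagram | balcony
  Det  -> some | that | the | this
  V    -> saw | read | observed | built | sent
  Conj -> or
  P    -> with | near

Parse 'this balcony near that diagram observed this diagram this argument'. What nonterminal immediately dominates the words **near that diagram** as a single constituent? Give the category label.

[S [NP [NP [Det this] [N balcony]] [PP [P near] [NP [Det that] [N diagram]]]] [VP [V observed] [NP [Det this] [N diagram]] [NP [Det this] [N argument]]]]
The span 'near that diagram' is the PP node built by PP → P NP.

PP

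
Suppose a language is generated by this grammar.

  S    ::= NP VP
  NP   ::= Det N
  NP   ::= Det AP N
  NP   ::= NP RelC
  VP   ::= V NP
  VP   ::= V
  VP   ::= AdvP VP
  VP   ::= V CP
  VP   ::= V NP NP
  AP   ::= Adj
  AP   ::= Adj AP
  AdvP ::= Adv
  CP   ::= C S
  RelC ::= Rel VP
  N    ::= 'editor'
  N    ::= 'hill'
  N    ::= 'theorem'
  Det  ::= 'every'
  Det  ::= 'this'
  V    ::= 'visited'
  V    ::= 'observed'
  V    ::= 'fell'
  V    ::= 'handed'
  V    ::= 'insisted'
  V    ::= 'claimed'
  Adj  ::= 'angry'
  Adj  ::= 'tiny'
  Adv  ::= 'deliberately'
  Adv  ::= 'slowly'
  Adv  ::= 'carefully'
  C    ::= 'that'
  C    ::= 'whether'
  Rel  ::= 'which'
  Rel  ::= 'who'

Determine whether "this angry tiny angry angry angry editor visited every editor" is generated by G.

Grammatical

[S [NP [Det this] [AP [Adj angry] [AP [Adj tiny] [AP [Adj angry] [AP [Adj angry] [AP [Adj angry]]]]]] [N editor]] [VP [V visited] [NP [Det every] [N editor]]]]
Each bracket corresponds to one application of a listed rule, so the string is derivable from S.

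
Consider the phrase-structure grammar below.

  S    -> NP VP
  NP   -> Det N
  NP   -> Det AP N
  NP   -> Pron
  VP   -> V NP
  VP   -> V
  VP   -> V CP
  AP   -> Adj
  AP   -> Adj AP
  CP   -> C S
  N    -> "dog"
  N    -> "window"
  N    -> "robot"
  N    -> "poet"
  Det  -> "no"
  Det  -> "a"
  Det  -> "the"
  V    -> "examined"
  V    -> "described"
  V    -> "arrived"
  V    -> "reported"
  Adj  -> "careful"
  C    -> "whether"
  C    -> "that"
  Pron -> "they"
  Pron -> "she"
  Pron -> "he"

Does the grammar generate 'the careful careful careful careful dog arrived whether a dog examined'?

Grammatical

S
  NP
    Det: the
    AP
      Adj: careful
      AP
        Adj: careful
        AP
          Adj: careful
          AP
            Adj: careful
    N: dog
  VP
    V: arrived
    CP
      C: whether
      S
        NP
          Det: a
          N: dog
        VP
          V: examined
The bracketing above is licensed at every node by one of the given productions, with S at the root.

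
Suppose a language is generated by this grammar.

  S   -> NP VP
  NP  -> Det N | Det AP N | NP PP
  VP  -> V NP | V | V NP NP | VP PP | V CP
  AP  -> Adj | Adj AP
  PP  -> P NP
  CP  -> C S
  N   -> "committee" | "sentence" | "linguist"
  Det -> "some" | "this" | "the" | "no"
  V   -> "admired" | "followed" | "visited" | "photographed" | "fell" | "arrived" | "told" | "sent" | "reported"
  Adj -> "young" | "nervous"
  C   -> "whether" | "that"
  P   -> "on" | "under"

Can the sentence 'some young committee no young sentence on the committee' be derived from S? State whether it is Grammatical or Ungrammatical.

Ungrammatical

For S → NP VP, the only prefix that parses as NP is 'some young committee', but the remainder 'no young sentence on the committee' is not a VP under these rules.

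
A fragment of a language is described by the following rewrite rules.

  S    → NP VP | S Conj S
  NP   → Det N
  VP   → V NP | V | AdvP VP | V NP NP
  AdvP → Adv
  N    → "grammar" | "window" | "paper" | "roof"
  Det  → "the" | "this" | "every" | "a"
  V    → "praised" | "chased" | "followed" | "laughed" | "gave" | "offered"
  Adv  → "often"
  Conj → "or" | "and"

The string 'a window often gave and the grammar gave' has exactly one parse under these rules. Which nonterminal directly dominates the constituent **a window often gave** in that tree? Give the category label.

S

S
  S
    NP
      Det: a
      N: window
    VP
      AdvP
        Adv: often
      VP
        V: gave
  Conj: and
  S
    NP
      Det: the
      N: grammar
    VP
      V: gave
The span 'a window often gave' is the S node built by S → NP VP.
Its mother is the S built by S → S Conj S.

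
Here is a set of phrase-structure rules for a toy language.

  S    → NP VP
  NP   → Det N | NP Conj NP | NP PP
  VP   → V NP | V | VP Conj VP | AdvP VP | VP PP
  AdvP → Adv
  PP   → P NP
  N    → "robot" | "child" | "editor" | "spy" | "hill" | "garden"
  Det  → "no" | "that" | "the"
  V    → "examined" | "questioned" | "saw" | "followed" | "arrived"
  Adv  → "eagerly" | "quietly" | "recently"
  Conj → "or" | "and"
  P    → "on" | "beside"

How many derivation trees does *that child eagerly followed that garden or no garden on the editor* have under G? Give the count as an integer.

Two of the 4 distinct bracketings:
[S [NP [Det that] [N child]] [VP [AdvP [Adv eagerly]] [VP [V followed] [NP [NP [Det that] [N garden]] [Conj or] [NP [NP [Det no] [N garden]] [PP [P on] [NP [Det the] [N editor]]]]]]]]
[S [NP [Det that] [N child]] [VP [AdvP [Adv eagerly]] [VP [V followed] [NP [NP [NP [Det that] [N garden]] [Conj or] [NP [Det no] [N garden]]] [PP [P on] [NP [Det the] [N editor]]]]]]]
The trees differ in how a recursive rule is bracketed over the same span.

4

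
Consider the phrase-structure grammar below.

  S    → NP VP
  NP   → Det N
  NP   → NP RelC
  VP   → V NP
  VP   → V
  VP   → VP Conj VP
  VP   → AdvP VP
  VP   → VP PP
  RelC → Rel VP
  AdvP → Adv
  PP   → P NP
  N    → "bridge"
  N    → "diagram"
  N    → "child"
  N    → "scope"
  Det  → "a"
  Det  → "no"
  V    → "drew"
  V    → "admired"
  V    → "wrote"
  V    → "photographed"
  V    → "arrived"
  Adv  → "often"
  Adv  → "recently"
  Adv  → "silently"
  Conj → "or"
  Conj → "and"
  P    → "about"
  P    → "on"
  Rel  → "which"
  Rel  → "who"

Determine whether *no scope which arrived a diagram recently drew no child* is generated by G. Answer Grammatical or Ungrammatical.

Grammatical

[S [NP [NP [Det no] [N scope]] [RelC [Rel which] [VP [V arrived] [NP [Det a] [N diagram]]]]] [VP [AdvP [Adv recently]] [VP [V drew] [NP [Det no] [N child]]]]]
Every word is introduced by a lexical rule and the phrasal rules combine the resulting categories into a single S.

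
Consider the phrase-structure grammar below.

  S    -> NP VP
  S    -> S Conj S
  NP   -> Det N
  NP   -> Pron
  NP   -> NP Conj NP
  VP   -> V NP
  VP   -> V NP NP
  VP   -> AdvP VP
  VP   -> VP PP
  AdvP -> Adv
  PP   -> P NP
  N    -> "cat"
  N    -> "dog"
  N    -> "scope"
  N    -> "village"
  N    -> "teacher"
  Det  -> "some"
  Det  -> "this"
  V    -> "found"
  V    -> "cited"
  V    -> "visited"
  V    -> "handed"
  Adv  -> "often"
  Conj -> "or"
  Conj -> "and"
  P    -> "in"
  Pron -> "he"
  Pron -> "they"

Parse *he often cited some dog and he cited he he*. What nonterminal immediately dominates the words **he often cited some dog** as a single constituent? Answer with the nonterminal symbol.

S
  S
    NP
      Pron: he
    VP
      AdvP
        Adv: often
      VP
        V: cited
        NP
          Det: some
          N: dog
  Conj: and
  S
    NP
      Pron: he
    VP
      V: cited
      NP
        Pron: he
      NP
        Pron: he
The span 'he often cited some dog' is the S node built by S → NP VP.

S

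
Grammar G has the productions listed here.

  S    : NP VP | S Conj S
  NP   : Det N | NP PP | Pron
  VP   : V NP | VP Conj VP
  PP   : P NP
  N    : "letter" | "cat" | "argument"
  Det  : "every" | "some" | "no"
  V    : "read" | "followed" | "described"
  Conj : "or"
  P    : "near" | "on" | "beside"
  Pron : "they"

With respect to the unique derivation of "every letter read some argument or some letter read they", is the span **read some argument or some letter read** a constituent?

No

[S [S [NP [Det every] [N letter]] [VP [V read] [NP [Det some] [N argument]]]] [Conj or] [S [NP [Det some] [N letter]] [VP [V read] [NP [Pron they]]]]]
The smallest constituent containing 'read some argument or some letter read' is the S spanning 'every letter read some argument or some letter read they'; no single node in the tree dominates exactly the given words.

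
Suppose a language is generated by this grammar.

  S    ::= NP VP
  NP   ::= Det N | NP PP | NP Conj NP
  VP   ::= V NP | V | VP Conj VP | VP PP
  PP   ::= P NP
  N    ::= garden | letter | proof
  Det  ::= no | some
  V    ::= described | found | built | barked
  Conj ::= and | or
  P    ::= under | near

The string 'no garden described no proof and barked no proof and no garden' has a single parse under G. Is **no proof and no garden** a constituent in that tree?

[S [NP [Det no] [N garden]] [VP [VP [V described] [NP [Det no] [N proof]]] [Conj and] [VP [V barked] [NP [NP [Det no] [N proof]] [Conj and] [NP [Det no] [N garden]]]]]]
The words 'no proof and no garden' are exhaustively dominated by a single NP node (built by NP → NP Conj NP), so they form a constituent.

Yes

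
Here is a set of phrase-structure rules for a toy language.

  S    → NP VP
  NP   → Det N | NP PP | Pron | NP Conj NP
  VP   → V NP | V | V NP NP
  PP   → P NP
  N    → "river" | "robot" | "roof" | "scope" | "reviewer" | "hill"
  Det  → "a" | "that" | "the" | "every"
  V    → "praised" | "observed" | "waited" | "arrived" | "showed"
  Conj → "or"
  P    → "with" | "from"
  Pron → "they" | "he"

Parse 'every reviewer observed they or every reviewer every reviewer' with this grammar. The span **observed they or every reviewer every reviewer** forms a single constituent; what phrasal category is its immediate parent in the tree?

S
  NP
    Det: every
    N: reviewer
  VP
    V: observed
    NP
      NP
        Pron: they
      Conj: or
      NP
        Det: every
        N: reviewer
    NP
      Det: every
      N: reviewer
The span 'observed they or every reviewer every reviewer' is the VP node built by VP → V NP NP.
Its mother is the S built by S → NP VP.

S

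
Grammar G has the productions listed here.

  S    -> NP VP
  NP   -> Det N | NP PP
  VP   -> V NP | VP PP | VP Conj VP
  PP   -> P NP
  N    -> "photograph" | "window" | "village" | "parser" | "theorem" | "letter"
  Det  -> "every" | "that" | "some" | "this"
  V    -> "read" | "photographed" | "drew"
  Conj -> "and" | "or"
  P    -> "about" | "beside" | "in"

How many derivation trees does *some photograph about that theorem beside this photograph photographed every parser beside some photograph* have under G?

Two of the 4 distinct bracketings:
[S [NP [NP [Det some] [N photograph]] [PP [P about] [NP [NP [Det that] [N theorem]] [PP [P beside] [NP [Det this] [N photograph]]]]]] [VP [V photographed] [NP [NP [Det every] [N parser]] [PP [P beside] [NP [Det some] [N photograph]]]]]]
[S [NP [NP [Det some] [N photograph]] [PP [P about] [NP [NP [Det that] [N theorem]] [PP [P beside] [NP [Det this] [N photograph]]]]]] [VP [VP [V photographed] [NP [Det every] [N parser]]] [PP [P beside] [NP [Det some] [N photograph]]]]]
The difference turns on whether VP → VP PP is used at the relevant span, versus an alternative expansion of VP.

4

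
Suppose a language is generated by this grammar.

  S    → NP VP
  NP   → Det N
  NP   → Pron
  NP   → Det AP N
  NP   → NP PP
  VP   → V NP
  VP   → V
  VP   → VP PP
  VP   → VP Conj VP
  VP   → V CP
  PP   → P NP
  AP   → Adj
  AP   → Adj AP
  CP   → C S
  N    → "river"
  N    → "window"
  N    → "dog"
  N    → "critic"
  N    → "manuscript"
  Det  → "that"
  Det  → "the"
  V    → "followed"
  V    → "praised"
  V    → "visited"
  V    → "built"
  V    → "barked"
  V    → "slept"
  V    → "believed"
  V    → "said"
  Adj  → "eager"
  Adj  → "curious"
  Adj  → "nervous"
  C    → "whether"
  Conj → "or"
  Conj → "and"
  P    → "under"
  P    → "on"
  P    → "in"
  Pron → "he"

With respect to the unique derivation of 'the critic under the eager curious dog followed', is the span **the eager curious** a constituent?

[S [NP [NP [Det the] [N critic]] [PP [P under] [NP [Det the] [AP [Adj eager] [AP [Adj curious]]] [N dog]]]] [VP [V followed]]]
The smallest constituent containing 'the eager curious' is the NP spanning 'the eager curious dog'; no single node in the tree dominates exactly the given words.

No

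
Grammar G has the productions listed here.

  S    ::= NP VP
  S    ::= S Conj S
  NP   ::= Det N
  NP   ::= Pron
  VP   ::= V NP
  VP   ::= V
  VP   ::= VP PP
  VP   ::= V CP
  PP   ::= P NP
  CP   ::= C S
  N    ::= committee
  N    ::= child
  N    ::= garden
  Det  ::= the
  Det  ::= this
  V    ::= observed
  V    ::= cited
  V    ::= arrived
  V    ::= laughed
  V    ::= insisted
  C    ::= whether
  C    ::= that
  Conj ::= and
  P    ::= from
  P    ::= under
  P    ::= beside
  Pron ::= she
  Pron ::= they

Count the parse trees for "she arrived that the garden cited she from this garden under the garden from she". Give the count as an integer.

Two of the 4 distinct bracketings:
[S [NP [Pron she]] [VP [VP [VP [VP [V arrived] [CP [C that] [S [NP [Det the] [N garden]] [VP [V cited] [NP [Pron she]]]]]] [PP [P from] [NP [Det this] [N garden]]]] [PP [P under] [NP [Det the] [N garden]]]] [PP [P from] [NP [Pron she]]]]]
[S [NP [Pron she]] [VP [VP [VP [V arrived] [CP [C that] [S [NP [Det the] [N garden]] [VP [VP [V cited] [NP [Pron she]]] [PP [P from] [NP [Det this] [N garden]]]]]]] [PP [P under] [NP [Det the] [N garden]]]] [PP [P from] [NP [Pron she]]]]]
The trees differ in how a recursive rule is bracketed over the same span.

4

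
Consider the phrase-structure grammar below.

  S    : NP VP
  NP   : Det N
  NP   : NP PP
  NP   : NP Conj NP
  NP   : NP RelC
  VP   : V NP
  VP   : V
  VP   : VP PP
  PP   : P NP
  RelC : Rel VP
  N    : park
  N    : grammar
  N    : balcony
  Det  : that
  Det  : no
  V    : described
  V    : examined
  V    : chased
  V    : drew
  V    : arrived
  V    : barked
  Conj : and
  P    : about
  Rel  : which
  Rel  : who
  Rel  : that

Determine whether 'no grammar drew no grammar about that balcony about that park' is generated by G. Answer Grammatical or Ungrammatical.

[S [NP [Det no] [N grammar]] [VP [V drew] [NP [NP [Det no] [N grammar]] [PP [P about] [NP [NP [Det that] [N balcony]] [PP [P about] [NP [Det that] [N park]]]]]]]]
Each bracket corresponds to one application of a listed rule, so the string is derivable from S.

Grammatical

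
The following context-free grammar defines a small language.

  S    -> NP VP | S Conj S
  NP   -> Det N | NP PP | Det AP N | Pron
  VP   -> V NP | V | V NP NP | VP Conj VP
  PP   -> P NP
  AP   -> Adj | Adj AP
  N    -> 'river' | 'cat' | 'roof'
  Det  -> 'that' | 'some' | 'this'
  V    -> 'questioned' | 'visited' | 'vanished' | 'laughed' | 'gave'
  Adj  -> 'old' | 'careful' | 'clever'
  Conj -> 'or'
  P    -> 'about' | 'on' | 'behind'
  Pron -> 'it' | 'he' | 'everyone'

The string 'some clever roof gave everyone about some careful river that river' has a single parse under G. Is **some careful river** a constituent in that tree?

Yes

[S [NP [Det some] [AP [Adj clever]] [N roof]] [VP [V gave] [NP [NP [Pron everyone]] [PP [P about] [NP [Det some] [AP [Adj careful]] [N river]]]] [NP [Det that] [N river]]]]
The words 'some careful river' are exhaustively dominated by a single NP node (built by NP → Det AP N), so they form a constituent.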